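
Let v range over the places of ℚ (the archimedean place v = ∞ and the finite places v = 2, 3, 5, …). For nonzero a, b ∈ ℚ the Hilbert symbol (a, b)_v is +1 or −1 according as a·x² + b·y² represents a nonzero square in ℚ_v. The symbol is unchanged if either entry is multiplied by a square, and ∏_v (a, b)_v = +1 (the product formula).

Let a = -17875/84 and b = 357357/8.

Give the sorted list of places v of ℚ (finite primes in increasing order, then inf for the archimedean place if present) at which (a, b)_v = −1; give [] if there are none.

[3, 7, 11, 13]

(a, b) ≡ (-15015, 14586) mod (ℚ^×)²; places V = {2, 3, 5, 7, 11, 13, 17, ∞}.
(a,b)_2: α=-2, β=-3; u≡1, v≡5 (mod 8); ε(u)ε(v)=0·0, αω(v)=-2·1, βω(u)=-3·0; sum ≡ 0  ⇒  +1.
(a,b)_∞: sgn(-15015)=−, sgn(14586)=+, so +1.
(a,b)_5: α=3, u≡3; β=0, v≡4 (mod 5); (3|5)=-1, (4|5)=+1; sign (−1)^0·-1^0·+1^3 = +1.
(a,b)_13: α=1, u≡7; β=1, v≡9 (mod 13); (7|13)=-1, (9|13)=+1; sign (−1)^0·-1^1·+1^1 = -1.
(a,b)_17: α=0, u≡8; β=1, v≡16 (mod 17); (8|17)=+1, (16|17)=+1; sign (−1)^0·+1^1·+1^0 = +1.
(a,b)_3: α=-1, u≡2; β=1, v≡2 (mod 3); (2|3)=-1, (2|3)=-1; sign (−1)^1·-1^1·-1^-1 = -1.
(a,b)_11: α=1, u≡2; β=1, v≡6 (mod 11); (2|11)=-1, (6|11)=-1; sign (−1)^1·-1^1·-1^1 = -1.
(a,b)_7: α=-1, u≡2; β=2, v≡6 (mod 7); (2|7)=+1, (6|7)=-1; sign (−1)^0·+1^2·-1^-1 = -1.
Ram(-15015, 14586) = {3, 7, 11, 13}; no ℚ_3-point on the conic.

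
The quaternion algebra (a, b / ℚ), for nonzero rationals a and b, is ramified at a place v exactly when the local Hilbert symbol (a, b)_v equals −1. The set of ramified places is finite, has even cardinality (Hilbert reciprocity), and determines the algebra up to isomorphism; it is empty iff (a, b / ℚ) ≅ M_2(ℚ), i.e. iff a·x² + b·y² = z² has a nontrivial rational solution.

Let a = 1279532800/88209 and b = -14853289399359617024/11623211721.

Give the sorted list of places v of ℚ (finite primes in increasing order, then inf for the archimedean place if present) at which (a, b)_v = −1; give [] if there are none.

(a, b) ≡ (7, -14) mod (ℚ^×)²; places V = {2, 3, 5, 7, 11, 13, 23, ∞}.
(a,b)_11: α=-2, u≡6; β=-6, v≡10 (mod 11); (6|11)=-1, (10|11)=-1; sign (−1)^0·-1^-6·-1^-2 = +1.
(a,b)_3: α=-6, u≡1; β=-8, v≡1 (mod 3); (1|3)=+1, (1|3)=+1; sign (−1)^0·+1^-8·+1^-6 = +1.
(a,b)_2: α=8, β=11; u≡7, v≡1 (mod 8); ε(u)ε(v)=1·0, αω(v)=8·0, βω(u)=11·0; sum ≡ 0  ⇒  +1.
(a,b)_7: α=1, u≡1; β=5, v≡6 (mod 7); (1|7)=+1, (6|7)=-1; sign (−1)^1·+1^5·-1^1 = +1.
(a,b)_∞: sgn(7)=+, sgn(-14)=−, so +1.
(a,b)_23: α=0, u≡5; β=2, v≡13 (mod 23); (5|23)=-1, (13|23)=+1; sign (−1)^0·-1^2·+1^0 = +1.
(a,b)_5: α=2, u≡3; β=0, v≡1 (mod 5); (3|5)=-1, (1|5)=+1; sign (−1)^0·-1^0·+1^2 = +1.
(a,b)_13: α=4, u≡7; β=8, v≡12 (mod 13); (7|13)=-1, (12|13)=+1; sign (−1)^0·-1^8·+1^4 = +1.
Every local symbol is +1, so the conic 7·x² + -14·y² = z² has ℚ_v-points for all v and hence a ℚ-point; (a, b / ℚ) ≅ M_2(ℚ).

[]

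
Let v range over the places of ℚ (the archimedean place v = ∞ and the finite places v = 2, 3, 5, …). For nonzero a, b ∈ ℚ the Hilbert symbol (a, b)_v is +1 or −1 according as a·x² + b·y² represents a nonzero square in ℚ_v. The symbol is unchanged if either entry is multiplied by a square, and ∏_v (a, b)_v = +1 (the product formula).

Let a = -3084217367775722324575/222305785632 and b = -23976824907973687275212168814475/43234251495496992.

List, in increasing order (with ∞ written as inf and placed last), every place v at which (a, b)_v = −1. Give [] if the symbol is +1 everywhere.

Mod squares: a ≡ -494, b ≡ -243542. Check v ∈ {∞, 2, 3, 5, 7, 11, 13, 17, 19, 29}.
v=29: a=29^2·(≡9), b=29^3·(≡17) mod 29; (9|29)=+1, (17|29)=-1; (−1)^{2·3·14}·(+1)^3·(-1)^2 = +1.
v=3: a=3^-10·(≡1), b=3^-14·(≡1) mod 3; (1|3)=+1, (1|3)=+1; (−1)^{-10·-14·1}·(+1)^-14·(+1)^-10 = +1.
v=11: a=11^2·(≡9), b=11^4·(≡5) mod 11; (9|11)=+1, (5|11)=+1; (−1)^{2·4·5}·(+1)^4·(+1)^2 = +1.
v=19: a=19^9·(≡14), b=19^13·(≡1) mod 19; (14|19)=-1, (1|19)=+1; (−1)^{9·13·9}·(-1)^13·(+1)^9 = +1.
v=2: v_2(a)=-5, v_2(b)=-5; units ≡ 1, 5 (mod 8); ε·ε+αω+βω = 0·0+-5·1+-5·0 ≡ 1  ⇒  (a,b)_2 = -1.
v=∞: -494 < 0 and -243542 < 0  ⇒  (a,b)_∞ = -1.
v=13: a=13^1·(≡9), b=13^1·(≡1) mod 13; (9|13)=+1, (1|13)=+1; (−1)^{1·1·6}·(+1)^1·(+1)^1 = +1.
v=7: a=7^-6·(≡6), b=7^-10·(≡4) mod 7; (6|7)=-1, (4|7)=+1; (−1)^{-6·-10·3}·(-1)^-10·(+1)^-6 = +1.
v=17: a=17^2·(≡8), b=17^3·(≡12) mod 17; (8|17)=+1, (12|17)=-1; (−1)^{2·3·8}·(+1)^3·(-1)^2 = +1.
v=5: a=5^2·(≡1), b=5^2·(≡3) mod 5; (1|5)=+1, (3|5)=-1; (−1)^{2·2·2}·(+1)^2·(-1)^2 = +1.
(-494, -243542 / ℚ) ramifies at {2, ∞}: a division algebra.

[2, inf]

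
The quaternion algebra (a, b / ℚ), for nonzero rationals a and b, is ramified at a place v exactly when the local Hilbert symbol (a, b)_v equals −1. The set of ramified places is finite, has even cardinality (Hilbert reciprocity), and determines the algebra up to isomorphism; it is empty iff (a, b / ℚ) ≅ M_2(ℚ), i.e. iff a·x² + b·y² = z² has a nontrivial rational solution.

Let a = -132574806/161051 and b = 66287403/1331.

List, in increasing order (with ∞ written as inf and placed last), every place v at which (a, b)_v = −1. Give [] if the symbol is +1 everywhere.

Mod squares: a ≡ -34034, b ≡ 17017. Check v ∈ {∞, 2, 3, 7, 11, 13, 17, 23}.
v=2: v_2(a)=1, v_2(b)=0; units ≡ 7, 1 (mod 8); ε·ε+αω+βω = 1·0+1·0+0·0 ≡ 0  ⇒  (a,b)_2 = +1.
v=13: a=13^1·(≡5), b=13^1·(≡3) mod 13; (5|13)=-1, (3|13)=+1; (−1)^{1·1·6}·(-1)^1·(+1)^1 = -1.
v=7: a=7^1·(≡6), b=7^1·(≡1) mod 7; (6|7)=-1, (1|7)=+1; (−1)^{1·1·3}·(-1)^1·(+1)^1 = +1.
v=17: a=17^1·(≡13), b=17^1·(≡4) mod 17; (13|17)=+1, (4|17)=+1; (−1)^{1·1·8}·(+1)^1·(+1)^1 = +1.
v=11: a=11^-5·(≡10), b=11^-3·(≡6) mod 11; (10|11)=-1, (6|11)=-1; (−1)^{-5·-3·5}·(-1)^-3·(-1)^-5 = -1.
v=3: a=3^4·(≡1), b=3^4·(≡1) mod 3; (1|3)=+1, (1|3)=+1; (−1)^{4·4·1}·(+1)^4·(+1)^4 = +1.
v=23: a=23^2·(≡8), b=23^2·(≡22) mod 23; (8|23)=+1, (22|23)=-1; (−1)^{2·2·11}·(+1)^2·(-1)^2 = +1.
v=∞: -34034 < 0 and 17017 > 0  ⇒  (a,b)_∞ = +1.
|Ram(-34034, 17017)| = 2, even; anisotropic at {11, 13}.

[11, 13]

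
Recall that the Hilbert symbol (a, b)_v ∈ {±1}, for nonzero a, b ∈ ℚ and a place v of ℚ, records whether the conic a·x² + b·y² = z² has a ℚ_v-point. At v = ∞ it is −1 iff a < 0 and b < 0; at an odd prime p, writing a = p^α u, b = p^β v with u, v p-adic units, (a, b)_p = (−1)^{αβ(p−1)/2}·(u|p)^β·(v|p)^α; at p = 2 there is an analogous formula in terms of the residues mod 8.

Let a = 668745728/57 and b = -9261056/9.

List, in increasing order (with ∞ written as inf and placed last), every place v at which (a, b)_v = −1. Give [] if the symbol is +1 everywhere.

[7, 19]

Mod squares: a ≡ 969, b ≡ -2261. Check v ∈ {∞, 2, 3, 7, 17, 19}.
v=2: v_2(a)=14, v_2(b)=12; units ≡ 1, 3 (mod 8); ε·ε+αω+βω = 0·1+14·1+12·0 ≡ 0  ⇒  (a,b)_2 = +1.
v=7: a=7^4·(≡5), b=7^1·(≡3) mod 7; (5|7)=-1, (3|7)=-1; (−1)^{4·1·3}·(-1)^1·(-1)^4 = -1.
v=17: a=17^1·(≡3), b=17^1·(≡11) mod 17; (3|17)=-1, (11|17)=-1; (−1)^{1·1·8}·(-1)^1·(-1)^1 = +1.
v=∞: 969 > 0 and -2261 < 0  ⇒  (a,b)_∞ = +1.
v=19: a=19^-1·(≡10), b=19^1·(≡15) mod 19; (10|19)=-1, (15|19)=-1; (−1)^{-1·1·9}·(-1)^1·(-1)^-1 = -1.
v=3: a=3^-1·(≡2), b=3^-2·(≡1) mod 3; (2|3)=-1, (1|3)=+1; (−1)^{-1·-2·1}·(-1)^-2·(+1)^-1 = +1.
(969, -2261 / ℚ) ramifies at {7, 19}: a division algebra.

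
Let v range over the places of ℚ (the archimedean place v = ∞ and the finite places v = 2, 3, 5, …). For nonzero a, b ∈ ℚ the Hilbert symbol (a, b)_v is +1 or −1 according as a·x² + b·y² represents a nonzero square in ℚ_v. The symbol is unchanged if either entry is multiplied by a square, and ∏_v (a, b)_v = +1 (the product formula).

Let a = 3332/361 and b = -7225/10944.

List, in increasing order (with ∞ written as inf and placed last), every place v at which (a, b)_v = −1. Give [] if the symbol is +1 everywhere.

Mod squares: a ≡ 17, b ≡ -19. Check v ∈ {∞, 2, 3, 5, 7, 17, 19}.
v=19: a=19^-2·(≡7), b=19^-1·(≡15) mod 19; (7|19)=+1, (15|19)=-1; (−1)^{-2·-1·9}·(+1)^-1·(-1)^-2 = +1.
v=7: a=7^2·(≡3), b=7^0·(≡2) mod 7; (3|7)=-1, (2|7)=+1; (−1)^{2·0·3}·(-1)^0·(+1)^2 = +1.
v=17: a=17^1·(≡15), b=17^2·(≡2) mod 17; (15|17)=+1, (2|17)=+1; (−1)^{1·2·8}·(+1)^2·(+1)^1 = +1.
v=∞: 17 > 0 and -19 < 0  ⇒  (a,b)_∞ = +1.
v=2: v_2(a)=2, v_2(b)=-6; units ≡ 1, 5 (mod 8); ε·ε+αω+βω = 0·0+2·1+-6·0 ≡ 0  ⇒  (a,b)_2 = +1.
v=3: a=3^0·(≡2), b=3^-2·(≡2) mod 3; (2|3)=-1, (2|3)=-1; (−1)^{0·-2·1}·(-1)^-2·(-1)^0 = +1.
v=5: a=5^0·(≡2), b=5^2·(≡4) mod 5; (2|5)=-1, (4|5)=+1; (−1)^{0·2·2}·(-1)^2·(+1)^0 = +1.
Every local symbol is +1, so the conic 17·x² + -19·y² = z² has ℚ_v-points for all v and hence a ℚ-point; (a, b / ℚ) ≅ M_2(ℚ).

[]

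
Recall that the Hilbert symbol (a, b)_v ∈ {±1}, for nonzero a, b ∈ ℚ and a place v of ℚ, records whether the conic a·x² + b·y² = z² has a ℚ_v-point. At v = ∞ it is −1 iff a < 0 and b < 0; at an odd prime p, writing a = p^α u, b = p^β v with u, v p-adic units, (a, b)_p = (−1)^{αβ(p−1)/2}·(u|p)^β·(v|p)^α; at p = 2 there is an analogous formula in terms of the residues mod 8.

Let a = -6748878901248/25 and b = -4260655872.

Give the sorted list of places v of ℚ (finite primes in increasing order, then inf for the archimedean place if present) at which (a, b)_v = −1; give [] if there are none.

(a, b) ≡ (-168113, -15283) mod (ℚ^×)²; places V = {2, 3, 5, 11, 17, 29, 31, ∞}.
(a,b)_2: α=12, β=8; u≡7, v≡5 (mod 8); ε(u)ε(v)=1·0, αω(v)=12·1, βω(u)=8·0; sum ≡ 0  ⇒  +1.
(a,b)_∞: sgn(-168113)=−, sgn(-15283)=−, so -1.
(a,b)_29: α=1, u≡27; β=1, v≡23 (mod 29); (27|29)=-1, (23|29)=+1; sign (−1)^0·-1^1·+1^1 = -1.
(a,b)_3: α=4, u≡1; β=2, v≡2 (mod 3); (1|3)=+1, (2|3)=-1; sign (−1)^0·+1^2·-1^4 = +1.
(a,b)_17: α=1, u≡5; β=1, v≡2 (mod 17); (5|17)=-1, (2|17)=+1; sign (−1)^0·-1^1·+1^1 = -1.
(a,b)_11: α=3, u≡8; β=2, v≡2 (mod 11); (8|11)=-1, (2|11)=-1; sign (−1)^0·-1^2·-1^3 = -1.
(a,b)_31: α=1, u≡14; β=1, v≡3 (mod 31); (14|31)=+1, (3|31)=-1; sign (−1)^1·+1^1·-1^1 = +1.
(a,b)_5: α=-2, u≡2; β=0, v≡3 (mod 5); (2|5)=-1, (3|5)=-1; sign (−1)^0·-1^0·-1^-2 = +1.
(-168113, -15283 / ℚ) ramifies at {11, 17, 29, ∞}: a division algebra.

[11, 17, 29, inf]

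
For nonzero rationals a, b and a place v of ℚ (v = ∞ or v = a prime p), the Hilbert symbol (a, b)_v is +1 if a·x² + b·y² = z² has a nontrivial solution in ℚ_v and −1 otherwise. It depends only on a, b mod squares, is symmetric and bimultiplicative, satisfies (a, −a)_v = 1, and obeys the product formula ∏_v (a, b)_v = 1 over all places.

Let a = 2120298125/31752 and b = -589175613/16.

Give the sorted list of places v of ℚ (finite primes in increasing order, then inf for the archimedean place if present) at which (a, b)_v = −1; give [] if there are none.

[2, 13, 23, 53]

(a, b) ≡ (106, -808197) mod (ℚ^×)²; places V = {2, 3, 5, 7, 11, 13, 17, 23, 53, ∞}.
(a,b)_3: α=-4, u≡1; β=7, v≡1 (mod 3); (1|3)=+1, (1|3)=+1; sign (−1)^0·+1^7·+1^-4 = +1.
(a,b)_11: α=2, u≡8; β=0, v≡8 (mod 11); (8|11)=-1, (8|11)=-1; sign (−1)^0·-1^0·-1^2 = +1.
(a,b)_53: α=1, u≡33; β=1, v≡11 (mod 53); (33|53)=-1, (11|53)=+1; sign (−1)^0·-1^1·+1^1 = -1.
(a,b)_17: α=0, u≡8; β=1, v≡16 (mod 17); (8|17)=+1, (16|17)=+1; sign (−1)^0·+1^1·+1^0 = +1.
(a,b)_5: α=4, u≡1; β=0, v≡2 (mod 5); (1|5)=+1, (2|5)=-1; sign (−1)^0·+1^0·-1^4 = +1.
(a,b)_7: α=-2, u≡2; β=0, v≡1 (mod 7); (2|7)=+1, (1|7)=+1; sign (−1)^0·+1^0·+1^-2 = +1.
(a,b)_13: α=0, u≡6; β=1, v≡12 (mod 13); (6|13)=-1, (12|13)=+1; sign (−1)^0·-1^1·+1^0 = -1.
(a,b)_∞: sgn(106)=+, sgn(-808197)=−, so +1.
(a,b)_23: α=2, u≡14; β=1, v≡5 (mod 23); (14|23)=-1, (5|23)=-1; sign (−1)^0·-1^1·-1^2 = -1.
(a,b)_2: α=-3, β=-4; u≡5, v≡3 (mod 8); ε(u)ε(v)=0·1, αω(v)=-3·1, βω(u)=-4·1; sum ≡ 1  ⇒  -1.
Ram(106, -808197) = {2, 13, 23, 53}; no ℚ_2-point on the conic.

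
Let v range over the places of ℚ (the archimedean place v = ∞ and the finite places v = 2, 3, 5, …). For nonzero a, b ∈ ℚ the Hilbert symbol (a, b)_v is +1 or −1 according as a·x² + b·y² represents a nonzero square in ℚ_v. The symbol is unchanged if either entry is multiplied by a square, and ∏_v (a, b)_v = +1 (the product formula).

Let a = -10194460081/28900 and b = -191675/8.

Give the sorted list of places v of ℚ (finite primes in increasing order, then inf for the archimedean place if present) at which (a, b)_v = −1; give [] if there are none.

Mod squares: a ≡ -17329, b ≡ -15334. Check v ∈ {∞, 2, 5, 11, 13, 17, 31, 41, 43, 59}.
v=11: a=11^0·(≡10), b=11^1·(≡4) mod 11; (10|11)=-1, (4|11)=+1; (−1)^{0·1·5}·(-1)^1·(+1)^0 = -1.
v=13: a=13^3·(≡8), b=13^0·(≡11) mod 13; (8|13)=-1, (11|13)=-1; (−1)^{3·0·6}·(-1)^0·(-1)^3 = -1.
v=17: a=17^-2·(≡12), b=17^1·(≡8) mod 17; (12|17)=-1, (8|17)=+1; (−1)^{-2·1·8}·(-1)^1·(+1)^-2 = -1.
v=2: v_2(a)=-2, v_2(b)=-3; units ≡ 7, 5 (mod 8); ε·ε+αω+βω = 1·0+-2·1+-3·0 ≡ 0  ⇒  (a,b)_2 = +1.
v=5: a=5^-2·(≡4), b=5^2·(≡1) mod 5; (4|5)=+1, (1|5)=+1; (−1)^{-2·2·2}·(+1)^2·(+1)^-2 = +1.
v=41: a=41^0·(≡15), b=41^1·(≡5) mod 41; (15|41)=-1, (5|41)=+1; (−1)^{0·1·20}·(-1)^1·(+1)^0 = -1.
v=∞: -17329 < 0 and -15334 < 0  ⇒  (a,b)_∞ = -1.
v=43: a=43^1·(≡19), b=43^0·(≡40) mod 43; (19|43)=-1, (40|43)=+1; (−1)^{1·0·21}·(-1)^0·(+1)^1 = +1.
v=31: a=31^1·(≡23), b=31^0·(≡23) mod 31; (23|31)=-1, (23|31)=-1; (−1)^{1·0·15}·(-1)^0·(-1)^1 = -1.
v=59: a=59^2·(≡49), b=59^0·(≡2) mod 59; (49|59)=+1, (2|59)=-1; (−1)^{2·0·29}·(+1)^0·(-1)^2 = +1.
(-17329, -15334 / ℚ) ramifies at {11, 13, 17, 31, 41, ∞}: a division algebra.

[11, 13, 17, 31, 41, inf]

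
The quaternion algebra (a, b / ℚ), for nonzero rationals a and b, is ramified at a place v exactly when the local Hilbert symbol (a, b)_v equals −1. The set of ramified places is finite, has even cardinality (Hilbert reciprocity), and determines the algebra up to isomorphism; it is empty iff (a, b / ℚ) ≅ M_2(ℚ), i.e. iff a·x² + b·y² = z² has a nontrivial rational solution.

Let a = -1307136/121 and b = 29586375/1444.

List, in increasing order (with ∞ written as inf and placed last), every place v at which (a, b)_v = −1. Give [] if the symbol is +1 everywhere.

[2, 3]

(a, b) ≡ (-5106, 455) mod (ℚ^×)²; places V = {2, 3, 5, 7, 11, 13, 17, 19, 23, 37, ∞}.
(a,b)_7: α=0, u≡1; β=1, v≡2 (mod 7); (1|7)=+1, (2|7)=+1; sign (−1)^0·+1^1·+1^0 = +1.
(a,b)_2: α=9, β=-2; u≡7, v≡7 (mod 8); ε(u)ε(v)=1·1, αω(v)=9·0, βω(u)=-2·0; sum ≡ 1  ⇒  -1.
(a,b)_23: α=1, u≡4; β=0, v≡4 (mod 23); (4|23)=+1, (4|23)=+1; sign (−1)^0·+1^0·+1^1 = +1.
(a,b)_3: α=1, u≡2; β=2, v≡2 (mod 3); (2|3)=-1, (2|3)=-1; sign (−1)^0·-1^2·-1^1 = -1.
(a,b)_37: α=1, u≡34; β=0, v≡28 (mod 37); (34|37)=+1, (28|37)=+1; sign (−1)^0·+1^0·+1^1 = +1.
(a,b)_17: α=0, u≡14; β=2, v≡16 (mod 17); (14|17)=-1, (16|17)=+1; sign (−1)^0·-1^2·+1^0 = +1.
(a,b)_19: α=0, u≡1; β=-2, v≡3 (mod 19); (1|19)=+1, (3|19)=-1; sign (−1)^0·+1^-2·-1^0 = +1.
(a,b)_13: α=0, u≡10; β=1, v≡4 (mod 13); (10|13)=+1, (4|13)=+1; sign (−1)^0·+1^1·+1^0 = +1.
(a,b)_∞: sgn(-5106)=−, sgn(455)=+, so +1.
(a,b)_5: α=0, u≡4; β=3, v≡4 (mod 5); (4|5)=+1, (4|5)=+1; sign (−1)^0·+1^3·+1^0 = +1.
(a,b)_11: α=-2, u≡5; β=0, v≡9 (mod 11); (5|11)=+1, (9|11)=+1; sign (−1)^0·+1^0·+1^-2 = +1.
|Ram(-5106, 455)| = 2, even; anisotropic at {2, 3}.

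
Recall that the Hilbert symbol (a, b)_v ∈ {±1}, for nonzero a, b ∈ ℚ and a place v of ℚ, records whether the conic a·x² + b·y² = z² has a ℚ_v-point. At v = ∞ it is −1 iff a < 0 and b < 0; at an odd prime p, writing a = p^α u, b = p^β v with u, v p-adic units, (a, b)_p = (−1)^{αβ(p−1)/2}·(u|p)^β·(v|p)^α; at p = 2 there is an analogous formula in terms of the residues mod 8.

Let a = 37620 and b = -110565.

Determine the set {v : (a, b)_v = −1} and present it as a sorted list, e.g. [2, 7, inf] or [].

[5, 11, 13, 19]

Mod squares: a ≡ 1045, b ≡ -1365. Check v ∈ {∞, 2, 3, 5, 7, 11, 13, 19}.
v=∞: 1045 > 0 and -1365 < 0  ⇒  (a,b)_∞ = +1.
v=7: a=7^0·(≡2), b=7^1·(≡4) mod 7; (2|7)=+1, (4|7)=+1; (−1)^{0·1·3}·(+1)^1·(+1)^0 = +1.
v=13: a=13^0·(≡11), b=13^1·(≡10) mod 13; (11|13)=-1, (10|13)=+1; (−1)^{0·1·6}·(-1)^1·(+1)^0 = -1.
v=2: v_2(a)=2, v_2(b)=0; units ≡ 5, 3 (mod 8); ε·ε+αω+βω = 0·1+2·1+0·1 ≡ 0  ⇒  (a,b)_2 = +1.
v=5: a=5^1·(≡4), b=5^1·(≡2) mod 5; (4|5)=+1, (2|5)=-1; (−1)^{1·1·2}·(+1)^1·(-1)^1 = -1.
v=11: a=11^1·(≡10), b=11^0·(≡7) mod 11; (10|11)=-1, (7|11)=-1; (−1)^{1·0·5}·(-1)^0·(-1)^1 = -1.
v=19: a=19^1·(≡4), b=19^0·(≡15) mod 19; (4|19)=+1, (15|19)=-1; (−1)^{1·0·9}·(+1)^0·(-1)^1 = -1.
v=3: a=3^2·(≡1), b=3^5·(≡1) mod 3; (1|3)=+1, (1|3)=+1; (−1)^{2·5·1}·(+1)^5·(+1)^2 = +1.
Ram(1045, -1365) = {5, 11, 13, 19}; no ℚ_5-point on the conic.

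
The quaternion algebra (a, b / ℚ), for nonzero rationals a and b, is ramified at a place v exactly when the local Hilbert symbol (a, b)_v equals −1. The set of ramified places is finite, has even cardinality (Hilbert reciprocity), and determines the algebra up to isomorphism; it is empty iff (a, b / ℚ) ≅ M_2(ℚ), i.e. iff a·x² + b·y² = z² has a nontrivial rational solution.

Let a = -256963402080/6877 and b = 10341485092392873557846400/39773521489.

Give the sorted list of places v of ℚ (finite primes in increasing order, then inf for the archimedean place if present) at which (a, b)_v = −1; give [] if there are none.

Mod squares: a ≡ -910, b ≡ 374. Check v ∈ {∞, 2, 3, 5, 7, 11, 13, 17, 23, 29, 37}.
v=3: a=3^8·(≡2), b=3^6·(≡2) mod 3; (2|3)=-1, (2|3)=-1; (−1)^{8·6·1}·(-1)^6·(-1)^8 = +1.
v=2: v_2(a)=5, v_2(b)=7; units ≡ 1, 3 (mod 8); ε·ε+αω+βω = 0·1+5·1+7·0 ≡ 1  ⇒  (a,b)_2 = -1.
v=23: a=23^-2·(≡22), b=23^-4·(≡2) mod 23; (22|23)=-1, (2|23)=+1; (−1)^{-2·-4·11}·(-1)^-4·(+1)^-2 = +1.
v=37: a=37^0·(≡22), b=37^2·(≡10) mod 37; (22|37)=-1, (10|37)=+1; (−1)^{0·2·18}·(-1)^2·(+1)^0 = +1.
v=13: a=13^-1·(≡2), b=13^-2·(≡4) mod 13; (2|13)=-1, (4|13)=+1; (−1)^{-1·-2·6}·(-1)^-2·(+1)^-1 = +1.
v=29: a=29^0·(≡27), b=29^-2·(≡27) mod 29; (27|29)=-1, (27|29)=-1; (−1)^{0·-2·14}·(-1)^-2·(-1)^0 = +1.
v=7: a=7^1·(≡5), b=7^2·(≡5) mod 7; (5|7)=-1, (5|7)=-1; (−1)^{1·2·3}·(-1)^2·(-1)^1 = -1.
v=17: a=17^2·(≡9), b=17^7·(≡6) mod 17; (9|17)=+1, (6|17)=-1; (−1)^{2·7·8}·(+1)^7·(-1)^2 = +1.
v=11: a=11^2·(≡4), b=11^5·(≡3) mod 11; (4|11)=+1, (3|11)=+1; (−1)^{2·5·5}·(+1)^5·(+1)^2 = +1.
v=∞: -910 < 0 and 374 > 0  ⇒  (a,b)_∞ = +1.
v=5: a=5^1·(≡2), b=5^2·(≡4) mod 5; (2|5)=-1, (4|5)=+1; (−1)^{1·2·2}·(-1)^2·(+1)^1 = +1.
Ram(-910, 374) = {2, 7}; no ℚ_2-point on the conic.

[2, 7]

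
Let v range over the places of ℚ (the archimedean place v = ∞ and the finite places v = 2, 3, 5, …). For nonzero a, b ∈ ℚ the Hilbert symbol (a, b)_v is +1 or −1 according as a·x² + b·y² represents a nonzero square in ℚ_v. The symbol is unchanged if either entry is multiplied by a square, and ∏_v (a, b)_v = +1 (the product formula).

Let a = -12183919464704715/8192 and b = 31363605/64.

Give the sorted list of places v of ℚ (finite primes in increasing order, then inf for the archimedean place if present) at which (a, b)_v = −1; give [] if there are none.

Mod squares: a ≡ -1889671030, b ≡ 387205. Check v ∈ {∞, 2, 3, 5, 7, 13, 19, 23, 29, 31, 37}.
v=2: v_2(a)=-13, v_2(b)=-6; units ≡ 5, 5 (mod 8); ε·ε+αω+βω = 0·0+-13·1+-6·1 ≡ 1  ⇒  (a,b)_2 = -1.
v=∞: -1889671030 < 0 and 387205 > 0  ⇒  (a,b)_∞ = +1.
v=7: a=7^2·(≡5), b=7^1·(≡4) mod 7; (5|7)=-1, (4|7)=+1; (−1)^{2·1·3}·(-1)^1·(+1)^2 = -1.
v=31: a=31^1·(≡12), b=31^0·(≡3) mod 31; (12|31)=-1, (3|31)=-1; (−1)^{1·0·15}·(-1)^0·(-1)^1 = -1.
v=3: a=3^6·(≡2), b=3^4·(≡1) mod 3; (2|3)=-1, (1|3)=+1; (−1)^{6·4·1}·(-1)^4·(+1)^6 = +1.
v=19: a=19^3·(≡7), b=19^0·(≡11) mod 19; (7|19)=+1, (11|19)=+1; (−1)^{3·0·9}·(+1)^0·(+1)^3 = +1.
v=5: a=5^1·(≡1), b=5^1·(≡4) mod 5; (1|5)=+1, (4|5)=+1; (−1)^{1·1·2}·(+1)^1·(+1)^1 = +1.
v=23: a=23^1·(≡4), b=23^1·(≡7) mod 23; (4|23)=+1, (7|23)=-1; (−1)^{1·1·11}·(+1)^1·(-1)^1 = +1.
v=37: a=37^1·(≡15), b=37^1·(≡19) mod 37; (15|37)=-1, (19|37)=-1; (−1)^{1·1·18}·(-1)^1·(-1)^1 = +1.
v=29: a=29^1·(≡6), b=29^0·(≡3) mod 29; (6|29)=+1, (3|29)=-1; (−1)^{1·0·14}·(+1)^0·(-1)^1 = -1.
v=13: a=13^1·(≡5), b=13^1·(≡7) mod 13; (5|13)=-1, (7|13)=-1; (−1)^{1·1·6}·(-1)^1·(-1)^1 = +1.
(-1889671030, 387205 / ℚ) ramifies at {2, 7, 29, 31}: a division algebra.

[2, 7, 29, 31]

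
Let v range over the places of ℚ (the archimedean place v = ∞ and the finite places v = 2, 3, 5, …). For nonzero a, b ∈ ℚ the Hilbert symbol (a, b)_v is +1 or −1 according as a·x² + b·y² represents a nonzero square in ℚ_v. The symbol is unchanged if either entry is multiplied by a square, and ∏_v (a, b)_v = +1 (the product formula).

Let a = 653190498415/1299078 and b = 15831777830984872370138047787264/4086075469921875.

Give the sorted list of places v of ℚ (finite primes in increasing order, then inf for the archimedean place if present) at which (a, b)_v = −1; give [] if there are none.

[2, 5, 11, 19]

(a, b) ≡ (35530, 627) mod (ℚ^×)²; places V = {2, 3, 5, 7, 11, 13, 17, 19, ∞}.
(a,b)_11: α=-1, u≡2; β=3, v≡8 (mod 11); (2|11)=-1, (8|11)=-1; sign (−1)^1·-1^3·-1^-1 = -1.
(a,b)_13: α=4, u≡12; β=4, v≡10 (mod 13); (12|13)=+1, (10|13)=+1; sign (−1)^0·+1^4·+1^4 = +1.
(a,b)_2: α=-1, β=8; u≡5, v≡3 (mod 8); ε(u)ε(v)=0·1, αω(v)=-1·1, βω(u)=8·1; sum ≡ 1  ⇒  -1.
(a,b)_∞: sgn(35530)=+, sgn(627)=+, so +1.
(a,b)_5: α=1, u≡1; β=-8, v≡3 (mod 5); (1|5)=+1, (3|5)=-1; sign (−1)^0·+1^-8·-1^1 = -1.
(a,b)_3: α=-10, u≡1; β=-21, v≡2 (mod 3); (1|3)=+1, (2|3)=-1; sign (−1)^0·+1^-21·-1^-10 = +1.
(a,b)_17: α=3, u≡8; β=10, v≡13 (mod 17); (8|17)=+1, (13|17)=+1; sign (−1)^0·+1^10·+1^3 = +1.
(a,b)_7: α=2, u≡6; β=6, v≡4 (mod 7); (6|7)=-1, (4|7)=+1; sign (−1)^0·-1^6·+1^2 = +1.
(a,b)_19: α=1, u≡14; β=3, v≡12 (mod 19); (14|19)=-1, (12|19)=-1; sign (−1)^1·-1^3·-1^1 = -1.
(35530, 627 / ℚ) ramifies at {2, 5, 11, 19}: a division algebra.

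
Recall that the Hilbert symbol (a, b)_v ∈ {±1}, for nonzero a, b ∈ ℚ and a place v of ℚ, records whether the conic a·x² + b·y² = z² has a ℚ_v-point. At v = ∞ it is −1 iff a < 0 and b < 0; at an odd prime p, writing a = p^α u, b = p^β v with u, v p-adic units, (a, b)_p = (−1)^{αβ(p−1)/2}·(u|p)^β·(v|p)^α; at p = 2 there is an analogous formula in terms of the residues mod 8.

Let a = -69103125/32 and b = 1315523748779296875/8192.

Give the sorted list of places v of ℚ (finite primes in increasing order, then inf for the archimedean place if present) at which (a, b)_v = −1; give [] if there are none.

Mod squares: a ≡ -2730, b ≡ 182. Check v ∈ {∞, 2, 3, 5, 7, 13, 19}.
v=5: a=5^5·(≡1), b=5^14·(≡3) mod 5; (1|5)=+1, (3|5)=-1; (−1)^{5·14·2}·(+1)^14·(-1)^5 = -1.
v=∞: -2730 < 0 and 182 > 0  ⇒  (a,b)_∞ = +1.
v=3: a=3^5·(≡2), b=3^8·(≡2) mod 3; (2|3)=-1, (2|3)=-1; (−1)^{5·8·1}·(-1)^8·(-1)^5 = -1.
v=7: a=7^1·(≡2), b=7^1·(≡5) mod 7; (2|7)=+1, (5|7)=-1; (−1)^{1·1·3}·(+1)^1·(-1)^1 = +1.
v=13: a=13^1·(≡6), b=13^1·(≡10) mod 13; (6|13)=-1, (10|13)=+1; (−1)^{1·1·6}·(-1)^1·(+1)^1 = -1.
v=2: v_2(a)=-5, v_2(b)=-13; units ≡ 3, 3 (mod 8); ε·ε+αω+βω = 1·1+-5·1+-13·1 ≡ 1  ⇒  (a,b)_2 = -1.
v=19: a=19^0·(≡5), b=19^2·(≡4) mod 19; (5|19)=+1, (4|19)=+1; (−1)^{0·2·9}·(+1)^2·(+1)^0 = +1.
(-2730, 182 / ℚ) ramifies at {2, 3, 5, 13}: a division algebra.

[2, 3, 5, 13]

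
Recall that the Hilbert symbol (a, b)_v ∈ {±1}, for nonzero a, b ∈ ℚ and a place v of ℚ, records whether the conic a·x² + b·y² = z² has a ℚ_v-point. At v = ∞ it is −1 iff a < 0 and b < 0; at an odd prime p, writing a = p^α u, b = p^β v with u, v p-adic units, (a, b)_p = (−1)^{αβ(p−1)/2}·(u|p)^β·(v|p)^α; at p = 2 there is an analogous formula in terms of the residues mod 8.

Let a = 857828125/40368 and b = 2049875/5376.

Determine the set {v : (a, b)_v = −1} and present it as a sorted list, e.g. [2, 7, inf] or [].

[2, 5, 11, 31]

Mod squares: a ≡ 164703, b ≡ 3255. Check v ∈ {∞, 2, 3, 5, 7, 11, 23, 29, 31}.
v=5: a=5^6·(≡2), b=5^3·(≡4) mod 5; (2|5)=-1, (4|5)=+1; (−1)^{6·3·2}·(-1)^3·(+1)^6 = -1.
v=2: v_2(a)=-4, v_2(b)=-8; units ≡ 7, 7 (mod 8); ε·ε+αω+βω = 1·1+-4·0+-8·0 ≡ 1  ⇒  (a,b)_2 = -1.
v=∞: 164703 > 0 and 3255 > 0  ⇒  (a,b)_∞ = +1.
v=3: a=3^-1·(≡1), b=3^-1·(≡2) mod 3; (1|3)=+1, (2|3)=-1; (−1)^{-1·-1·1}·(+1)^-1·(-1)^-1 = +1.
v=7: a=7^1·(≡4), b=7^-1·(≡6) mod 7; (4|7)=+1, (6|7)=-1; (−1)^{1·-1·3}·(+1)^-1·(-1)^1 = +1.
v=29: a=29^-2·(≡14), b=29^0·(≡22) mod 29; (14|29)=-1, (22|29)=+1; (−1)^{-2·0·14}·(-1)^0·(+1)^-2 = +1.
v=11: a=11^1·(≡2), b=11^0·(≡10) mod 11; (2|11)=-1, (10|11)=-1; (−1)^{1·0·5}·(-1)^0·(-1)^1 = -1.
v=23: a=23^1·(≡2), b=23^2·(≡2) mod 23; (2|23)=+1, (2|23)=+1; (−1)^{1·2·11}·(+1)^2·(+1)^1 = +1.
v=31: a=31^1·(≡11), b=31^1·(≡24) mod 31; (11|31)=-1, (24|31)=-1; (−1)^{1·1·15}·(-1)^1·(-1)^1 = -1.
Ram(164703, 3255) = {2, 5, 11, 31}; no ℚ_2-point on the conic.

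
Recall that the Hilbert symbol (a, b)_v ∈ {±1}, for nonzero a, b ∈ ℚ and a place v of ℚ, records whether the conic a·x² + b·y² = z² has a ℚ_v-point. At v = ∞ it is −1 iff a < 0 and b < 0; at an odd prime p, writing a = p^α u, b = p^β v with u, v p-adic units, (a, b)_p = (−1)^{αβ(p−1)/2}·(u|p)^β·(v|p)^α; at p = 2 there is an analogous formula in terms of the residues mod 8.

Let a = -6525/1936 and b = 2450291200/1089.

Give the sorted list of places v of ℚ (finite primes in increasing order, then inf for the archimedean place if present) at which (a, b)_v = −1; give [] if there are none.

Mod squares: a ≡ -29, b ≡ 382858. Check v ∈ {∞, 2, 3, 5, 7, 11, 23, 29, 41}.
v=11: a=11^-2·(≡4), b=11^-2·(≡3) mod 11; (4|11)=+1, (3|11)=+1; (−1)^{-2·-2·5}·(+1)^-2·(+1)^-2 = +1.
v=29: a=29^1·(≡28), b=29^1·(≡16) mod 29; (28|29)=+1, (16|29)=+1; (−1)^{1·1·14}·(+1)^1·(+1)^1 = +1.
v=3: a=3^2·(≡1), b=3^-2·(≡1) mod 3; (1|3)=+1, (1|3)=+1; (−1)^{2·-2·1}·(+1)^-2·(+1)^2 = +1.
v=5: a=5^2·(≡4), b=5^2·(≡2) mod 5; (4|5)=+1, (2|5)=-1; (−1)^{2·2·2}·(+1)^2·(-1)^2 = +1.
v=2: v_2(a)=-4, v_2(b)=9; units ≡ 3, 5 (mod 8); ε·ε+αω+βω = 1·0+-4·1+9·1 ≡ 1  ⇒  (a,b)_2 = -1.
v=41: a=41^0·(≡13), b=41^1·(≡25) mod 41; (13|41)=-1, (25|41)=+1; (−1)^{0·1·20}·(-1)^1·(+1)^0 = -1.
v=7: a=7^0·(≡5), b=7^1·(≡5) mod 7; (5|7)=-1, (5|7)=-1; (−1)^{0·1·3}·(-1)^1·(-1)^0 = -1.
v=23: a=23^0·(≡19), b=23^1·(≡7) mod 23; (19|23)=-1, (7|23)=-1; (−1)^{0·1·11}·(-1)^1·(-1)^0 = -1.
v=∞: -29 < 0 and 382858 > 0  ⇒  (a,b)_∞ = +1.
Ram(-29, 382858) = {2, 7, 23, 41}; no ℚ_2-point on the conic.

[2, 7, 23, 41]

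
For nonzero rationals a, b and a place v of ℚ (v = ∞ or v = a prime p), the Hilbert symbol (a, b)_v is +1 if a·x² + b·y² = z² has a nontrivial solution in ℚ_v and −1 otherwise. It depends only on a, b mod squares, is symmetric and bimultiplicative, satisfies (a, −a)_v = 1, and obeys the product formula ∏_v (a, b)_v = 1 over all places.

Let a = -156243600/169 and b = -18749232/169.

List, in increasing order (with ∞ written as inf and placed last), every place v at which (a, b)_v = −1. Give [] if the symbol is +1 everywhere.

[3, 17, 23, inf]

(a, b) ≡ (-43401, -14467) mod (ℚ^×)²; places V = {2, 3, 5, 13, 17, 23, 37, ∞}.
(a,b)_2: α=4, β=4; u≡7, v≡5 (mod 8); ε(u)ε(v)=1·0, αω(v)=4·1, βω(u)=4·0; sum ≡ 0  ⇒  +1.
(a,b)_∞: sgn(-43401)=−, sgn(-14467)=−, so -1.
(a,b)_3: α=3, u≡2; β=4, v≡2 (mod 3); (2|3)=-1, (2|3)=-1; sign (−1)^0·-1^4·-1^3 = -1.
(a,b)_23: α=1, u≡10; β=1, v≡15 (mod 23); (10|23)=-1, (15|23)=-1; sign (−1)^1·-1^1·-1^1 = -1.
(a,b)_37: α=1, u≡4; β=1, v≡36 (mod 37); (4|37)=+1, (36|37)=+1; sign (−1)^0·+1^1·+1^1 = +1.
(a,b)_13: α=-2, u≡7; β=-2, v≡5 (mod 13); (7|13)=-1, (5|13)=-1; sign (−1)^0·-1^-2·-1^-2 = +1.
(a,b)_5: α=2, u≡4; β=0, v≡2 (mod 5); (4|5)=+1, (2|5)=-1; sign (−1)^0·+1^0·-1^2 = +1.
(a,b)_17: α=1, u≡5; β=1, v≡4 (mod 17); (5|17)=-1, (4|17)=+1; sign (−1)^0·-1^1·+1^1 = -1.
Ram(-43401, -14467) = {3, 17, 23, ∞}; no ℚ_3-point on the conic.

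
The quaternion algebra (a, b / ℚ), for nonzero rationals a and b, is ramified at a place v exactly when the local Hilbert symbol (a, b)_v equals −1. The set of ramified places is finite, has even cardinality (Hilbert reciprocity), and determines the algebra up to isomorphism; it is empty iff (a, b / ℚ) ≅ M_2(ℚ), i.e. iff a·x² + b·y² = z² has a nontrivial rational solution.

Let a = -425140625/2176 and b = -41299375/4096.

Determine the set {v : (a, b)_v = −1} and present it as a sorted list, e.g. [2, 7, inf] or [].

(a, b) ≡ (-5474, -391) mod (ℚ^×)²; places V = {2, 5, 7, 13, 17, 23, ∞}.
(a,b)_17: α=-1, u≡15; β=1, v≡7 (mod 17); (15|17)=+1, (7|17)=-1; sign (−1)^0·+1^1·-1^-1 = -1.
(a,b)_∞: sgn(-5474)=−, sgn(-391)=−, so -1.
(a,b)_5: α=6, u≡1; β=4, v≡1 (mod 5); (1|5)=+1, (1|5)=+1; sign (−1)^0·+1^4·+1^6 = +1.
(a,b)_23: α=1, u≡14; β=1, v≡4 (mod 23); (14|23)=-1, (4|23)=+1; sign (−1)^1·-1^1·+1^1 = +1.
(a,b)_2: α=-7, β=-12; u≡7, v≡1 (mod 8); ε(u)ε(v)=1·0, αω(v)=-7·0, βω(u)=-12·0; sum ≡ 0  ⇒  +1.
(a,b)_13: α=2, u≡1; β=2, v≡12 (mod 13); (1|13)=+1, (12|13)=+1; sign (−1)^0·+1^2·+1^2 = +1.
(a,b)_7: α=1, u≡2; β=0, v≡2 (mod 7); (2|7)=+1, (2|7)=+1; sign (−1)^0·+1^0·+1^1 = +1.
|Ram(-5474, -391)| = 2, even; anisotropic at {17, ∞}.

[17, inf]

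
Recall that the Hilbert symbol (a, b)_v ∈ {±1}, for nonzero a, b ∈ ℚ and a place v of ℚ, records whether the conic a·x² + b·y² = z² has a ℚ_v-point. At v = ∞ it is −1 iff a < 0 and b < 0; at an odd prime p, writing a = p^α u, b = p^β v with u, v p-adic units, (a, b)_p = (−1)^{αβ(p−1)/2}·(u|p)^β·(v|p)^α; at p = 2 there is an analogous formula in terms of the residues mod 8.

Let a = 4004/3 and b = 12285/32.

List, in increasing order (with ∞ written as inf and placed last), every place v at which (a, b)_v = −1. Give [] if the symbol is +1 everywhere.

[2, 5, 11, 13]

(a, b) ≡ (3003, 2730) mod (ℚ^×)²; places V = {2, 3, 5, 7, 11, 13, ∞}.
(a,b)_5: α=0, u≡3; β=1, v≡1 (mod 5); (3|5)=-1, (1|5)=+1; sign (−1)^0·-1^1·+1^0 = -1.
(a,b)_11: α=1, u≡4; β=0, v≡2 (mod 11); (4|11)=+1, (2|11)=-1; sign (−1)^0·+1^0·-1^1 = -1.
(a,b)_7: α=1, u≡4; β=1, v≡3 (mod 7); (4|7)=+1, (3|7)=-1; sign (−1)^1·+1^1·-1^1 = +1.
(a,b)_∞: sgn(3003)=+, sgn(2730)=+, so +1.
(a,b)_3: α=-1, u≡2; β=3, v≡1 (mod 3); (2|3)=-1, (1|3)=+1; sign (−1)^1·-1^3·+1^-1 = +1.
(a,b)_2: α=2, β=-5; u≡3, v≡5 (mod 8); ε(u)ε(v)=1·0, αω(v)=2·1, βω(u)=-5·1; sum ≡ 1  ⇒  -1.
(a,b)_13: α=1, u≡3; β=1, v≡8 (mod 13); (3|13)=+1, (8|13)=-1; sign (−1)^0·+1^1·-1^1 = -1.
(3003, 2730 / ℚ) ramifies at {2, 5, 11, 13}: a division algebra.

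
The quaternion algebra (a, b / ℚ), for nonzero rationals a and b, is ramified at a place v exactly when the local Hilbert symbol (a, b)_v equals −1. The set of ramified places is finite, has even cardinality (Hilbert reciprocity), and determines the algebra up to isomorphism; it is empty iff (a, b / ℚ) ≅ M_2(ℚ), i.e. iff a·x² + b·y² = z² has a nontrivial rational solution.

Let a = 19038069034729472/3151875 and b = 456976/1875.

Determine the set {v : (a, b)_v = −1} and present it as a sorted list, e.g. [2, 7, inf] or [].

(a, b) ≡ (51, 3) mod (ℚ^×)²; places V = {2, 3, 5, 7, 13, 17, 41, ∞}.
(a,b)_∞: sgn(51)=+, sgn(3)=+, so +1.
(a,b)_5: α=-4, u≡4; β=-4, v≡2 (mod 5); (4|5)=+1, (2|5)=-1; sign (−1)^0·+1^-4·-1^-4 = +1.
(a,b)_3: α=-1, u≡2; β=-1, v≡1 (mod 3); (2|3)=-1, (1|3)=+1; sign (−1)^1·-1^-1·+1^-1 = +1.
(a,b)_2: α=14, β=4; u≡3, v≡3 (mod 8); ε(u)ε(v)=1·1, αω(v)=14·1, βω(u)=4·1; sum ≡ 1  ⇒  -1.
(a,b)_7: α=2, u≡4; β=0, v≡5 (mod 7); (4|7)=+1, (5|7)=-1; sign (−1)^0·+1^0·-1^2 = +1.
(a,b)_17: α=3, u≡11; β=0, v≡10 (mod 17); (11|17)=-1, (10|17)=-1; sign (−1)^0·-1^0·-1^3 = -1.
(a,b)_13: α=6, u≡1; β=4, v≡1 (mod 13); (1|13)=+1, (1|13)=+1; sign (−1)^0·+1^4·+1^6 = +1.
(a,b)_41: α=-2, u≡16; β=0, v≡27 (mod 41); (16|41)=+1, (27|41)=-1; sign (−1)^0·+1^0·-1^-2 = +1.
|Ram(51, 3)| = 2, even; anisotropic at {2, 17}.

[2, 17]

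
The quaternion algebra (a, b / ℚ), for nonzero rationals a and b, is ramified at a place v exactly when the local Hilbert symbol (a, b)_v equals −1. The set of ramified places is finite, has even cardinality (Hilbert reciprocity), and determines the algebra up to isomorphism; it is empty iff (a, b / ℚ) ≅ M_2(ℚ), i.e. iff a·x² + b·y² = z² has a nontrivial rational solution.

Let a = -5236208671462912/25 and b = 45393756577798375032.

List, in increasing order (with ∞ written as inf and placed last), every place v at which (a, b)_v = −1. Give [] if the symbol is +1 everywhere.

[2, 3, 11, 13, 17, 23]

Mod squares: a ≡ -598, b ≡ 627198. Check v ∈ {∞, 2, 3, 5, 11, 13, 17, 23, 43}.
v=13: a=13^1·(≡2), b=13^1·(≡9) mod 13; (2|13)=-1, (9|13)=+1; (−1)^{1·1·6}·(-1)^1·(+1)^1 = -1.
v=2: v_2(a)=9, v_2(b)=3; units ≡ 5, 7 (mod 8); ε·ε+αω+βω = 0·1+9·0+3·1 ≡ 1  ⇒  (a,b)_2 = -1.
v=43: a=43^2·(≡10), b=43^3·(≡38) mod 43; (10|43)=+1, (38|43)=+1; (−1)^{2·3·21}·(+1)^3·(+1)^2 = +1.
v=3: a=3^0·(≡2), b=3^1·(≡2) mod 3; (2|3)=-1, (2|3)=-1; (−1)^{0·1·1}·(-1)^1·(-1)^0 = -1.
v=17: a=17^2·(≡6), b=17^3·(≡15) mod 17; (6|17)=-1, (15|17)=+1; (−1)^{2·3·8}·(-1)^3·(+1)^2 = -1.
v=∞: -598 < 0 and 627198 > 0  ⇒  (a,b)_∞ = +1.
v=23: a=23^3·(≡15), b=23^4·(≡22) mod 23; (15|23)=-1, (22|23)=-1; (−1)^{3·4·11}·(-1)^4·(-1)^3 = -1.
v=11: a=11^2·(≡10), b=11^3·(≡5) mod 11; (10|11)=-1, (5|11)=+1; (−1)^{2·3·5}·(-1)^3·(+1)^2 = -1.
v=5: a=5^-2·(≡3), b=5^0·(≡2) mod 5; (3|5)=-1, (2|5)=-1; (−1)^{-2·0·2}·(-1)^0·(-1)^-2 = +1.
(-598, 627198 / ℚ) ramifies at {2, 3, 11, 13, 17, 23}: a division algebra.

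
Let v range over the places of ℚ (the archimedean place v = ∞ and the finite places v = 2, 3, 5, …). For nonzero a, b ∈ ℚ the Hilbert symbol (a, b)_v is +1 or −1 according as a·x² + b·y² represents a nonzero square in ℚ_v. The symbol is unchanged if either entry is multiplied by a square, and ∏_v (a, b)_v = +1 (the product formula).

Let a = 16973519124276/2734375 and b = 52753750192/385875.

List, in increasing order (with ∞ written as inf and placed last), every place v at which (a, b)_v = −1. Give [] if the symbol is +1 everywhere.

Mod squares: a ≡ 1547, b ≡ 6545. Check v ∈ {∞, 2, 3, 5, 7, 11, 13, 17, 19}.
v=3: a=3^2·(≡2), b=3^-2·(≡2) mod 3; (2|3)=-1, (2|3)=-1; (−1)^{2·-2·1}·(-1)^-2·(-1)^2 = +1.
v=5: a=5^-8·(≡3), b=5^-3·(≡1) mod 5; (3|5)=-1, (1|5)=+1; (−1)^{-8·-3·2}·(-1)^-3·(+1)^-8 = -1.
v=∞: 1547 > 0 and 6545 > 0  ⇒  (a,b)_∞ = +1.
v=2: v_2(a)=2, v_2(b)=4; units ≡ 3, 1 (mod 8); ε·ε+αω+βω = 1·0+2·0+4·1 ≡ 0  ⇒  (a,b)_2 = +1.
v=13: a=13^3·(≡6), b=13^2·(≡11) mod 13; (6|13)=-1, (11|13)=-1; (−1)^{3·2·6}·(-1)^2·(-1)^3 = -1.
v=19: a=19^2·(≡10), b=19^2·(≡1) mod 19; (10|19)=-1, (1|19)=+1; (−1)^{2·2·9}·(-1)^2·(+1)^2 = +1.
v=17: a=17^3·(≡3), b=17^3·(≡3) mod 17; (3|17)=-1, (3|17)=-1; (−1)^{3·3·8}·(-1)^3·(-1)^3 = +1.
v=7: a=7^-1·(≡2), b=7^-3·(≡2) mod 7; (2|7)=+1, (2|7)=+1; (−1)^{-1·-3·3}·(+1)^-3·(+1)^-1 = -1.
v=11: a=11^2·(≡10), b=11^1·(≡1) mod 11; (10|11)=-1, (1|11)=+1; (−1)^{2·1·5}·(-1)^1·(+1)^2 = -1.
Ram(1547, 6545) = {5, 7, 11, 13}; no ℚ_5-point on the conic.

[5, 7, 11, 13]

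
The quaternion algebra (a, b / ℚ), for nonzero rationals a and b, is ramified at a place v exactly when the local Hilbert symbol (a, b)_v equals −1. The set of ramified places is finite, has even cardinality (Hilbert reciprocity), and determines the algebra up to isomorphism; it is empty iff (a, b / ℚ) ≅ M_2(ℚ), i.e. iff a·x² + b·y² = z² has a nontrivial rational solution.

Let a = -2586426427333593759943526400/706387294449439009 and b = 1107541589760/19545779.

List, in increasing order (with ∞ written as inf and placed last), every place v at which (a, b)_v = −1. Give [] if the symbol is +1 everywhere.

[2, 3, 11, 17]

(a, b) ≡ (-34, 165) mod (ℚ^×)²; places V = {2, 3, 5, 7, 11, 17, 31, 37, 43, ∞}.
(a,b)_31: α=-4, u≡20; β=-2, v≡8 (mod 31); (20|31)=+1, (8|31)=+1; sign (−1)^0·+1^-2·+1^-4 = +1.
(a,b)_∞: sgn(-34)=−, sgn(165)=+, so +1.
(a,b)_37: α=4, u≡10; β=2, v≡18 (mod 37); (10|37)=+1, (18|37)=-1; sign (−1)^0·+1^2·-1^4 = +1.
(a,b)_11: α=-2, u≡2; β=-1, v≡3 (mod 11); (2|11)=-1, (3|11)=+1; sign (−1)^0·-1^-1·+1^-2 = -1.
(a,b)_7: α=2, u≡1; β=0, v≡4 (mod 7); (1|7)=+1, (4|7)=+1; sign (−1)^0·+1^0·+1^2 = +1.
(a,b)_2: α=11, β=8; u≡7, v≡5 (mod 8); ε(u)ε(v)=1·0, αω(v)=11·1, βω(u)=8·0; sum ≡ 1  ⇒  -1.
(a,b)_43: α=-6, u≡23; β=-2, v≡11 (mod 43); (23|43)=+1, (11|43)=+1; sign (−1)^0·+1^-2·+1^-6 = +1.
(a,b)_3: α=18, u≡2; β=7, v≡1 (mod 3); (2|3)=-1, (1|3)=+1; sign (−1)^0·-1^7·+1^18 = -1.
(a,b)_5: α=2, u≡1; β=1, v≡3 (mod 5); (1|5)=+1, (3|5)=-1; sign (−1)^0·+1^1·-1^2 = +1.
(a,b)_17: α=5, u≡8; β=2, v≡3 (mod 17); (8|17)=+1, (3|17)=-1; sign (−1)^0·+1^2·-1^5 = -1.
Ram(-34, 165) = {2, 3, 11, 17}; no ℚ_2-point on the conic.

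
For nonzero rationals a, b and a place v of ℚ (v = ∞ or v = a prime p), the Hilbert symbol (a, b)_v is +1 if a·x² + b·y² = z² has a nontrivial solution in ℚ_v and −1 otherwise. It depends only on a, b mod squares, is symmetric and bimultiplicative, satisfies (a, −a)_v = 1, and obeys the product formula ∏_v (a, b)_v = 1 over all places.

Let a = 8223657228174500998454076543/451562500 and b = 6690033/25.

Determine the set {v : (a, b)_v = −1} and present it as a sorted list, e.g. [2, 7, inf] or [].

Mod squares: a ≡ 11663967, b ≡ 9177. Check v ∈ {∞, 2, 3, 5, 7, 17, 19, 23, 31, 41}.
v=41: a=41^1·(≡29), b=41^0·(≡14) mod 41; (29|41)=-1, (14|41)=-1; (−1)^{1·0·20}·(-1)^0·(-1)^1 = -1.
v=7: a=7^7·(≡2), b=7^1·(≡4) mod 7; (2|7)=+1, (4|7)=+1; (−1)^{7·1·3}·(+1)^1·(+1)^7 = -1.
v=23: a=23^3·(≡9), b=23^1·(≡18) mod 23; (9|23)=+1, (18|23)=+1; (−1)^{3·1·11}·(+1)^1·(+1)^3 = -1.
v=2: v_2(a)=-2, v_2(b)=0; units ≡ 7, 1 (mod 8); ε·ε+αω+βω = 1·0+-2·0+0·0 ≡ 0  ⇒  (a,b)_2 = +1.
v=3: a=3^23·(≡1), b=3^7·(≡2) mod 3; (1|3)=+1, (2|3)=-1; (−1)^{23·7·1}·(+1)^7·(-1)^23 = +1.
v=19: a=19^3·(≡18), b=19^1·(≡3) mod 19; (18|19)=-1, (3|19)=-1; (−1)^{3·1·9}·(-1)^1·(-1)^3 = -1.
v=31: a=31^1·(≡10), b=31^0·(≡18) mod 31; (10|31)=+1, (18|31)=+1; (−1)^{1·0·15}·(+1)^0·(+1)^1 = +1.
v=17: a=17^-2·(≡7), b=17^0·(≡5) mod 17; (7|17)=-1, (5|17)=-1; (−1)^{-2·0·8}·(-1)^0·(-1)^-2 = +1.
v=∞: 11663967 > 0 and 9177 > 0  ⇒  (a,b)_∞ = +1.
v=5: a=5^-8·(≡3), b=5^-2·(≡3) mod 5; (3|5)=-1, (3|5)=-1; (−1)^{-8·-2·2}·(-1)^-2·(-1)^-8 = +1.
|Ram(11663967, 9177)| = 4, even; anisotropic at {7, 19, 23, 41}.

[7, 19, 23, 41]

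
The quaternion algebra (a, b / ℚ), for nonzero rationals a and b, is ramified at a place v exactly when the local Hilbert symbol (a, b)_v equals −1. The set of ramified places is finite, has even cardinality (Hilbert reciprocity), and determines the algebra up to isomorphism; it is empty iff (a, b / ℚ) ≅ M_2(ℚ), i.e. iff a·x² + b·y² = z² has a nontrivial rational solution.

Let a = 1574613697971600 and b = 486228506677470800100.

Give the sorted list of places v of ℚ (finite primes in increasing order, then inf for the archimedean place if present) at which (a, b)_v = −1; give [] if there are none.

[3, 11, 17, 19]

(a, b) ≡ (209, 3187041) mod (ℚ^×)²; places V = {2, 3, 5, 11, 13, 17, 19, 23, ∞}.
(a,b)_17: α=2, u≡10; β=3, v≡6 (mod 17); (10|17)=-1, (6|17)=-1; sign (−1)^0·-1^3·-1^2 = -1.
(a,b)_∞: sgn(209)=+, sgn(3187041)=+, so +1.
(a,b)_19: α=1, u≡5; β=1, v≡7 (mod 19); (5|19)=+1, (7|19)=+1; sign (−1)^1·+1^1·+1^1 = -1.
(a,b)_23: α=2, u≡6; β=3, v≡20 (mod 23); (6|23)=+1, (20|23)=-1; sign (−1)^0·+1^3·-1^2 = +1.
(a,b)_13: α=2, u≡10; β=3, v≡3 (mod 13); (10|13)=+1, (3|13)=+1; sign (−1)^0·+1^3·+1^2 = +1.
(a,b)_2: α=4, β=2; u≡1, v≡1 (mod 8); ε(u)ε(v)=0·0, αω(v)=4·0, βω(u)=2·0; sum ≡ 0  ⇒  +1.
(a,b)_11: α=1, u≡8; β=1, v≡2 (mod 11); (8|11)=-1, (2|11)=-1; sign (−1)^1·-1^1·-1^1 = -1.
(a,b)_5: α=2, u≡4; β=2, v≡4 (mod 5); (4|5)=+1, (4|5)=+1; sign (−1)^0·+1^2·+1^2 = +1.
(a,b)_3: α=6, u≡2; β=11, v≡2 (mod 3); (2|3)=-1, (2|3)=-1; sign (−1)^0·-1^11·-1^6 = -1.
(209, 3187041 / ℚ) ramifies at {3, 11, 17, 19}: a division algebra.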